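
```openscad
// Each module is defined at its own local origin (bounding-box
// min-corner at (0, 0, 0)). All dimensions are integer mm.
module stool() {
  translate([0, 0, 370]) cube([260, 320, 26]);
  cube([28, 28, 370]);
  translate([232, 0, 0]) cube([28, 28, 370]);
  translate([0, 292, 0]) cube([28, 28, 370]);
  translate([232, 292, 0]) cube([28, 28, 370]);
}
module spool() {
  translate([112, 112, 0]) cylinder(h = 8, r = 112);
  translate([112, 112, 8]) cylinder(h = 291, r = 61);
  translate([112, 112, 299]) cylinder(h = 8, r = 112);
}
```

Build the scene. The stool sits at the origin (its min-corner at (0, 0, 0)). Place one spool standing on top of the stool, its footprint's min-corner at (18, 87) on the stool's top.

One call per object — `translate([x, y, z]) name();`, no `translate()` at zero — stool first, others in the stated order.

stool();
translate([18, 87, 396]) spool();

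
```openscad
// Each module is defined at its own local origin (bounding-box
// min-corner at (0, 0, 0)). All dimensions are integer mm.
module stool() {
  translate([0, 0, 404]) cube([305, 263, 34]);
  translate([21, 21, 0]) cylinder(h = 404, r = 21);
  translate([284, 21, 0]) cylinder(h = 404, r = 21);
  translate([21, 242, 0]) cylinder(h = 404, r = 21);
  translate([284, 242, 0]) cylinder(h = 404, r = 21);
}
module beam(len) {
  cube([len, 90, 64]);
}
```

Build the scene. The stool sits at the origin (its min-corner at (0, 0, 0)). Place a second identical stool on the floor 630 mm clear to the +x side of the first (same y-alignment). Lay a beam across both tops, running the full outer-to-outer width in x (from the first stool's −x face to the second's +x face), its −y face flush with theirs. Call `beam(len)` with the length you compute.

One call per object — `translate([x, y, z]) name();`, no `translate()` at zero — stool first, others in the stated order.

stool();
translate([935, 0, 0]) stool();
translate([0, 0, 438]) beam(1240);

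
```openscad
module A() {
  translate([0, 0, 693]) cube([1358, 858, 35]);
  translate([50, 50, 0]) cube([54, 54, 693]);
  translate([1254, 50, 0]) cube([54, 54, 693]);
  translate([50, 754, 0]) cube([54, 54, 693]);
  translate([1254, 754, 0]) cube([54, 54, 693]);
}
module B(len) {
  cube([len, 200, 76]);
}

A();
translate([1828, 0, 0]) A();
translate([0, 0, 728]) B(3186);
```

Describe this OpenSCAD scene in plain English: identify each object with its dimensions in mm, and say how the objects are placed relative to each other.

A is a rectangular dining table. The top is 1358×858×35 mm with its upper surface at z = 728 mm. It stands on four 54×54 mm square legs, each inset 50 mm from the nearest pair of top edges, running from the floor to the underside of the top.

B is a rectangular beam 3186 mm long (x), 200 mm deep (y), 76 mm thick (z).

The beam spans the tops of two tables placed 470 mm apart, resting at z = 728 mm.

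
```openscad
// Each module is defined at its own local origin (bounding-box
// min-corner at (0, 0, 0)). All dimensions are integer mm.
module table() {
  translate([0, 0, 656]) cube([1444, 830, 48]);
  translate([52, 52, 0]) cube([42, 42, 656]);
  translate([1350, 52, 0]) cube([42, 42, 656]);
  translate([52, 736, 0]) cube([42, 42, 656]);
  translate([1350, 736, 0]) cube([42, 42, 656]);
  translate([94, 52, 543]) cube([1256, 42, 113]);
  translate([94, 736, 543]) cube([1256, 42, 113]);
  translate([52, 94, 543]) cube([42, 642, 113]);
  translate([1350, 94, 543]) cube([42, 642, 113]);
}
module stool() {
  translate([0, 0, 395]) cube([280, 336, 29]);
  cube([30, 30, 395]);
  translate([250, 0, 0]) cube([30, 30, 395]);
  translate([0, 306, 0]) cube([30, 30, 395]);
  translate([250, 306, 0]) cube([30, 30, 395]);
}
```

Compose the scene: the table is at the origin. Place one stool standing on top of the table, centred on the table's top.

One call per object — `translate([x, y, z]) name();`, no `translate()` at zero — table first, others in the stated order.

table();
translate([582, 247, 704]) stool();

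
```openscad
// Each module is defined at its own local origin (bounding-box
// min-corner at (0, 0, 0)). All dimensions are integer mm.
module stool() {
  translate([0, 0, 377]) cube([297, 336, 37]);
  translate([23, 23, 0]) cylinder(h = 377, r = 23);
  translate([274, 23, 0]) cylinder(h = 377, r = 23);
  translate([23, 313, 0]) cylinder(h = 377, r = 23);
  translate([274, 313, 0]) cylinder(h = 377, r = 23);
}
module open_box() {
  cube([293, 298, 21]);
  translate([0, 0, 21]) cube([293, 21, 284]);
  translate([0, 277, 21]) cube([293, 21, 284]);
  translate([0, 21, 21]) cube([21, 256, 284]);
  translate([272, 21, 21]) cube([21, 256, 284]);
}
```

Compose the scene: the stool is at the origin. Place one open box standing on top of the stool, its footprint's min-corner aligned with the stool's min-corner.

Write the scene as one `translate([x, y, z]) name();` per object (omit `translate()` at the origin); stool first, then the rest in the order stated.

stool();
translate([0, 0, 414]) open_box();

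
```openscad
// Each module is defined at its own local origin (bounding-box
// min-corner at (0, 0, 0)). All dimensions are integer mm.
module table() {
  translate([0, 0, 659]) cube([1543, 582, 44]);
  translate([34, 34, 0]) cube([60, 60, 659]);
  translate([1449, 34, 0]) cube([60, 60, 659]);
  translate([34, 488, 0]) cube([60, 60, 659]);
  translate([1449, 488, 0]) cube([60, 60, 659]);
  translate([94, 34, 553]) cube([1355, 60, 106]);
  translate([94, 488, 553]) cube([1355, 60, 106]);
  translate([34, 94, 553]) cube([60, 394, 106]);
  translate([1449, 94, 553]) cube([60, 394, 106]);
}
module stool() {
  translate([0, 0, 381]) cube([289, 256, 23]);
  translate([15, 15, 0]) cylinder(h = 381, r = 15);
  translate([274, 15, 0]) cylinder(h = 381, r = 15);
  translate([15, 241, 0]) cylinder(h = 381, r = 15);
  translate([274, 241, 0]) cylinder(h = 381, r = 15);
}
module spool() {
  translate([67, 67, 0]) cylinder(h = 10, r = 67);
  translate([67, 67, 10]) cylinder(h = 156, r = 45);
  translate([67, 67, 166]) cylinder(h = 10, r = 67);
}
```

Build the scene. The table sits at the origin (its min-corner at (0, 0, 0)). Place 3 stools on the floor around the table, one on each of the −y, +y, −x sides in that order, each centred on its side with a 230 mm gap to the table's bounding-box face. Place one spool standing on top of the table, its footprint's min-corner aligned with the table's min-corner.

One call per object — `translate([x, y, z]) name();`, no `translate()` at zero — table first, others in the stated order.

table();
translate([627, -486, 0]) stool();
translate([627, 812, 0]) stool();
translate([-519, 163, 0]) stool();
translate([0, 0, 703]) spool();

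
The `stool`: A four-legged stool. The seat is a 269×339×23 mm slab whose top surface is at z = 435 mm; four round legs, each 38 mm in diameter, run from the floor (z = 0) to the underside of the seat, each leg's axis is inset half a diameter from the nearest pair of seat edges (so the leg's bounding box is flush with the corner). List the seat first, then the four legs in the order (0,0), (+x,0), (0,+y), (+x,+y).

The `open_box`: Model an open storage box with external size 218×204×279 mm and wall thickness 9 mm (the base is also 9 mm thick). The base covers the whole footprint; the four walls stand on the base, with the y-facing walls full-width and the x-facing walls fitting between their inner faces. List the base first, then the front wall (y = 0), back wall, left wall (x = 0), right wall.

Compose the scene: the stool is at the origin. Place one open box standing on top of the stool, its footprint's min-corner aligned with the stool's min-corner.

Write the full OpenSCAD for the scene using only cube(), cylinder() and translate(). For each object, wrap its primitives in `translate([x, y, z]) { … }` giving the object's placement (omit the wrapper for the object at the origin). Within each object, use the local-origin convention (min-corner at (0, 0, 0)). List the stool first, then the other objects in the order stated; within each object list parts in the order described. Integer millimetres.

translate([0, 0, 412]) cube([269, 339, 23]);
translate([19, 19, 0]) cylinder(h = 412, r = 19);
translate([250, 19, 0]) cylinder(h = 412, r = 19);
translate([19, 320, 0]) cylinder(h = 412, r = 19);
translate([250, 320, 0]) cylinder(h = 412, r = 19);
translate([0, 0, 435]) {
  cube([218, 204, 9]);
  translate([0, 0, 9]) cube([218, 9, 270]);
  translate([0, 195, 9]) cube([218, 9, 270]);
  translate([0, 9, 9]) cube([9, 186, 270]);
  translate([209, 9, 9]) cube([9, 186, 270]);
}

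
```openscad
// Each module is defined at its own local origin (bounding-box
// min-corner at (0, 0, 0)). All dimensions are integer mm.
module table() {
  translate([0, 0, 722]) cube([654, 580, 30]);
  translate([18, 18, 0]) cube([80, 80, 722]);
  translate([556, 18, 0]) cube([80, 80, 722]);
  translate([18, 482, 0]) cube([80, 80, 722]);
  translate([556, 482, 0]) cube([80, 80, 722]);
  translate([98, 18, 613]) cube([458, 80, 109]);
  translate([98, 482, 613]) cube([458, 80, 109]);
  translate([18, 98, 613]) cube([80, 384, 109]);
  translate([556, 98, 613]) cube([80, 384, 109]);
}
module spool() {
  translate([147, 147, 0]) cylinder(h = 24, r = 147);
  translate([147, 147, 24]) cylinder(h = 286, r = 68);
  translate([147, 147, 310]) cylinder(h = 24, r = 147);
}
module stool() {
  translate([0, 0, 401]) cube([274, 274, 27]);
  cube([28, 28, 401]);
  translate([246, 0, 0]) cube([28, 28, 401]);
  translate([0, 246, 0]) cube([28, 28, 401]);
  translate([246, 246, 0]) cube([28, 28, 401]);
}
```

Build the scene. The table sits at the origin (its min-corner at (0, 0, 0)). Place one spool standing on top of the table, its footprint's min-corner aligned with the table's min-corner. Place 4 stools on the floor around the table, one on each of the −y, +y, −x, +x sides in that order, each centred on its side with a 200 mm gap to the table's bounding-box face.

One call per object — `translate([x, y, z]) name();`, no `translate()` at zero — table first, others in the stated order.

table();
translate([0, 0, 752]) spool();
translate([190, -474, 0]) stool();
translate([190, 780, 0]) stool();
translate([-474, 153, 0]) stool();
translate([854, 153, 0]) stool();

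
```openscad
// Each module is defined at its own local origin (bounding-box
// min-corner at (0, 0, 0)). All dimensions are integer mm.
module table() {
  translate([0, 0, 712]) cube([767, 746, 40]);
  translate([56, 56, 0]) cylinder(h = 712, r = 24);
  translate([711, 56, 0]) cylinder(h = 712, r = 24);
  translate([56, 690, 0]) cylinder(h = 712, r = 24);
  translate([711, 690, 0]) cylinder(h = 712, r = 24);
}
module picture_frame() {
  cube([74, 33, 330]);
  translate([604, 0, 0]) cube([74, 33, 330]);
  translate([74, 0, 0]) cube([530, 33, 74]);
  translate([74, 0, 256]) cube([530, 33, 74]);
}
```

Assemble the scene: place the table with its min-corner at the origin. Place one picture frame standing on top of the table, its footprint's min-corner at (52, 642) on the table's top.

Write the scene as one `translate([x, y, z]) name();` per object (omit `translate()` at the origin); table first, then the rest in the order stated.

table();
translate([52, 642, 752]) picture_frame();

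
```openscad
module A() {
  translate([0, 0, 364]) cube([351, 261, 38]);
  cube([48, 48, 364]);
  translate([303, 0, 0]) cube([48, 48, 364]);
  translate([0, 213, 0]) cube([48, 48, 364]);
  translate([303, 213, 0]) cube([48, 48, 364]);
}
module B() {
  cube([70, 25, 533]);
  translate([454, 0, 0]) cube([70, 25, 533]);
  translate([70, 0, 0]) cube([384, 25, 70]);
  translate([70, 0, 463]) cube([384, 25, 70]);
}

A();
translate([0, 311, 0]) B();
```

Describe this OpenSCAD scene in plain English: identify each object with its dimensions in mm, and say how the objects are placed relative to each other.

A is a simple wooden stool: a rectangular seat 351 mm (x) by 261 mm (y), 38 mm thick, top face at z = 402 mm, on four square legs, each 48×48 mm in cross-section. The legs rest on z = 0, each flush with a corner of the seat.

B is a picture frame with a 384×393 mm rectangular opening (x by z) and a uniform 70 mm border on every side. Frame depth is 25 mm along y. It is built from two vertical stiles running the full outside height and two horizontal rails spanning the gap between the stiles.

The picture frame is on the floor beside the stool on its +y side.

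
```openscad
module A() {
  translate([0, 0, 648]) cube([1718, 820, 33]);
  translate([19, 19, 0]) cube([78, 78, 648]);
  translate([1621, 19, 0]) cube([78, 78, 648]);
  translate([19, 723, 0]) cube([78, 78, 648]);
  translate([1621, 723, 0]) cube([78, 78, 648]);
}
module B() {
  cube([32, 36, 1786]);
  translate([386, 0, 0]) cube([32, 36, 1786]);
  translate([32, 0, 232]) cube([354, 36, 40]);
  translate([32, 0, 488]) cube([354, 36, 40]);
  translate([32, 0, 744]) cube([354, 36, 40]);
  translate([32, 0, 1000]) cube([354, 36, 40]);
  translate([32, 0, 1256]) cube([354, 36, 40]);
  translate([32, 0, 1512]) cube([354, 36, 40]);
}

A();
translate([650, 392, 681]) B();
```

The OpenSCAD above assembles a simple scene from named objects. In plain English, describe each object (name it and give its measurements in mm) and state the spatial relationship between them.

A is a table: top 1718 mm (x) × 820 mm (y), 33 mm thick, upper face at z = 681 mm, on four 78×78 mm square legs, each inset 19 mm from the nearest pair of top edges, running from z = 0 to the bottom of the top.

B is a wooden ladder with two side rails of 32×36 mm section and 1786 mm height, set 418 mm apart overall. Between them run 6 rectangular rungs (36 mm deep, 40 mm thick), front faces flush with the rails' −y face. The bottom of the first rung is 232 mm above the floor and each subsequent rung is 256 mm higher than the one below.

The ladder is on top of the table, centred.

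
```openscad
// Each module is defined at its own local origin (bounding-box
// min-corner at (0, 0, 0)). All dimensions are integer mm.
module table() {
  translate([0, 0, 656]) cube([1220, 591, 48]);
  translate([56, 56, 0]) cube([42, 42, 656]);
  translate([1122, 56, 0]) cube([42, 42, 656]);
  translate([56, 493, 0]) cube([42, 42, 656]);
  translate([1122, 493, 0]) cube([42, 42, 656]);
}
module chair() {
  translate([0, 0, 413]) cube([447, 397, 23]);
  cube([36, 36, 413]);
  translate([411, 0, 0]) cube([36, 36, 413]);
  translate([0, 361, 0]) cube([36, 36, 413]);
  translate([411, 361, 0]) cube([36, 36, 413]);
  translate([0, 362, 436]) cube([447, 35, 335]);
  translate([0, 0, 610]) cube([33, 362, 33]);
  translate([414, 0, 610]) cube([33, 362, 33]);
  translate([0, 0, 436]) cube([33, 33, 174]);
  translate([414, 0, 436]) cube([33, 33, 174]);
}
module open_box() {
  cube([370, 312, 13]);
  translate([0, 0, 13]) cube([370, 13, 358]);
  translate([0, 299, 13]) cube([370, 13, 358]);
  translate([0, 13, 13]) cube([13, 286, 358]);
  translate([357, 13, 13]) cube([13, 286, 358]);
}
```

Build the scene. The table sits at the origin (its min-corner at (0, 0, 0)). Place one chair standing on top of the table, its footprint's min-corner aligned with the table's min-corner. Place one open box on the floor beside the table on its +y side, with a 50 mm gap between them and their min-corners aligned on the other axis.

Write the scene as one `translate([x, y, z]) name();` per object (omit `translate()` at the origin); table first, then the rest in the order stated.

table();
translate([0, 0, 704]) chair();
translate([0, 641, 0]) open_box();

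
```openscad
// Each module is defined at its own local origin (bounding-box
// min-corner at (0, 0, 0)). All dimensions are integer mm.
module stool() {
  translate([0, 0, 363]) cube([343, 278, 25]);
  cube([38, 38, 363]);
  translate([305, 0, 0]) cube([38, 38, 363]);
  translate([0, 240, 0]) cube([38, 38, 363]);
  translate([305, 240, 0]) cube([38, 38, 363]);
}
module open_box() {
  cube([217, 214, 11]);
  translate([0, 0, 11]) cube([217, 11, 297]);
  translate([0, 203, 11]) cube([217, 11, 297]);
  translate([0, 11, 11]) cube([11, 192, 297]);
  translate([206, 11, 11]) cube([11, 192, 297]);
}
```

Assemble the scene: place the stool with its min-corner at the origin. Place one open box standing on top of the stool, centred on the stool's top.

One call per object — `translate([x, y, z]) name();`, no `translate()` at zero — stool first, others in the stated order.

stool();
translate([63, 32, 388]) open_box();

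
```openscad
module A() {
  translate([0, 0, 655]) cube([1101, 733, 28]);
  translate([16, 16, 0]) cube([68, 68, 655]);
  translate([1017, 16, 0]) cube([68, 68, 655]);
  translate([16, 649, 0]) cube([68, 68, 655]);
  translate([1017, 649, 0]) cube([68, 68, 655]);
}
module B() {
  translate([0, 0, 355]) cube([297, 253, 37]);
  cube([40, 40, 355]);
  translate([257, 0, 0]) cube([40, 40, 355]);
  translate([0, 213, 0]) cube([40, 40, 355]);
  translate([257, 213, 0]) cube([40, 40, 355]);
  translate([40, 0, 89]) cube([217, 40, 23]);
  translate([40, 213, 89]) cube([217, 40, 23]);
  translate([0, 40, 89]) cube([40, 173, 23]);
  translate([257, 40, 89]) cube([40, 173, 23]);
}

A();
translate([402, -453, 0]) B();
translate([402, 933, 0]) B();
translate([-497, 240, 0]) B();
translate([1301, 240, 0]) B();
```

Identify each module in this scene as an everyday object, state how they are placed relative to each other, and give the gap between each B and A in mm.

A is a table. B is a stool. Four stools sit around the table at the −y, +y, −x, +x sides. The gap between each stool and the table is 200 mm.

Each stool's nearest face is 200 mm from the table's bounding box.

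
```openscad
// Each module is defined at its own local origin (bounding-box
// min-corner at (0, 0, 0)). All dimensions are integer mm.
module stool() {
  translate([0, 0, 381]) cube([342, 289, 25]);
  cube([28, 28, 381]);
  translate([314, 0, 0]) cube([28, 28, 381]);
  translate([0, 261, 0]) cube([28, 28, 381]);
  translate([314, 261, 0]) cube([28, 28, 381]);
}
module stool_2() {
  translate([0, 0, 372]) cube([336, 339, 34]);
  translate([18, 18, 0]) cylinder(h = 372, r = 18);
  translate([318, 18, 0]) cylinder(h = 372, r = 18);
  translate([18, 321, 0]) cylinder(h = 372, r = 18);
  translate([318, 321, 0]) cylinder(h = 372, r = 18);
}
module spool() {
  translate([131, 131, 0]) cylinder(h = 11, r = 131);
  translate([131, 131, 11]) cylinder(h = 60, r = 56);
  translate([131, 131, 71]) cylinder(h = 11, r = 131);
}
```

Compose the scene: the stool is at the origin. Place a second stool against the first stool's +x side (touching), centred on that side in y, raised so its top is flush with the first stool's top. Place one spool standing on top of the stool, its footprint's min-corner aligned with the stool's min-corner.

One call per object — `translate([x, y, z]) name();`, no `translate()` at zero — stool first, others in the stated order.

stool();
translate([342, -25, 0]) stool_2();
translate([0, 0, 406]) spool();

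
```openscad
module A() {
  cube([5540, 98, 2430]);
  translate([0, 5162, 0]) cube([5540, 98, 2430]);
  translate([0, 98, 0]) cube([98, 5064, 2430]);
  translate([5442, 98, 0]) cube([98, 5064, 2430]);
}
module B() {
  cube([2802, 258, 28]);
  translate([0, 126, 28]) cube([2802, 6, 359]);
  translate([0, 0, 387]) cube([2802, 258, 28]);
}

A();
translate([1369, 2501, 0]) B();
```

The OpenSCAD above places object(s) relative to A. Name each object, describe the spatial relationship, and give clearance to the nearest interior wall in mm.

Clearances: x = 1271, y = 2403; minimum 1271 mm.

A is a house frame. B is an I-beam. The I-beam sits inside the house frame, centred. The clearance to the nearest interior wall is 1271 mm.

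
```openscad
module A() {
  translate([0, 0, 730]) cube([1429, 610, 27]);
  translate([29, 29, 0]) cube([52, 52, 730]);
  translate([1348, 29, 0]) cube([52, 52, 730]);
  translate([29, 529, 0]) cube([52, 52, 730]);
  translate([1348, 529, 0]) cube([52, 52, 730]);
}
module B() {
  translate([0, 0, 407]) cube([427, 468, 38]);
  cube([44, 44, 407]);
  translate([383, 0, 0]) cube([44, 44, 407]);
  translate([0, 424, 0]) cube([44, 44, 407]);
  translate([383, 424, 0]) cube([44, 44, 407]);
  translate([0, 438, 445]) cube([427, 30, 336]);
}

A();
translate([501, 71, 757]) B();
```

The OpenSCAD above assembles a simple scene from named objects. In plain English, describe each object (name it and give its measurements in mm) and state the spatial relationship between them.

A is a rectangular dining table. The top is 1429×610×27 mm with its upper surface at z = 757 mm. It stands on four 52×52 mm square legs, each inset 29 mm from the nearest pair of top edges, running from the floor to the underside of the top.

B is a chair. The seat is a 427×468×38 mm slab with its top at z = 445 mm, on four 44×44 mm corner legs (flush with the seat edges, standing on z = 0). A flat backrest 30 mm thick, 336 mm tall, spans the full seat width and rises from the seat top along its +y edge, rear face flush with the rear of the seat.

The chair is on top of the table, centred.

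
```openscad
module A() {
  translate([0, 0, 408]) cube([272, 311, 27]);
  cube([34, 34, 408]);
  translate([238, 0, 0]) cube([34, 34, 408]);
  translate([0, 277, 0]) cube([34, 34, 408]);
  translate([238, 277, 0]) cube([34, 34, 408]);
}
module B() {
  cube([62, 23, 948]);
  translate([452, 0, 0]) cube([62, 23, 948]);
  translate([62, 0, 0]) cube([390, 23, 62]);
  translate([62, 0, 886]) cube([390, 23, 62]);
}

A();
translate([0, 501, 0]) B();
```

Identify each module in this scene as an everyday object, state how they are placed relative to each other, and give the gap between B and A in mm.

The picture frame's nearest face is 190 mm from the stool's +y face.

A is a stool. B is a picture frame. The picture frame is on the floor beside the stool on its +y side. The gap between the picture frame and the stool is 190 mm.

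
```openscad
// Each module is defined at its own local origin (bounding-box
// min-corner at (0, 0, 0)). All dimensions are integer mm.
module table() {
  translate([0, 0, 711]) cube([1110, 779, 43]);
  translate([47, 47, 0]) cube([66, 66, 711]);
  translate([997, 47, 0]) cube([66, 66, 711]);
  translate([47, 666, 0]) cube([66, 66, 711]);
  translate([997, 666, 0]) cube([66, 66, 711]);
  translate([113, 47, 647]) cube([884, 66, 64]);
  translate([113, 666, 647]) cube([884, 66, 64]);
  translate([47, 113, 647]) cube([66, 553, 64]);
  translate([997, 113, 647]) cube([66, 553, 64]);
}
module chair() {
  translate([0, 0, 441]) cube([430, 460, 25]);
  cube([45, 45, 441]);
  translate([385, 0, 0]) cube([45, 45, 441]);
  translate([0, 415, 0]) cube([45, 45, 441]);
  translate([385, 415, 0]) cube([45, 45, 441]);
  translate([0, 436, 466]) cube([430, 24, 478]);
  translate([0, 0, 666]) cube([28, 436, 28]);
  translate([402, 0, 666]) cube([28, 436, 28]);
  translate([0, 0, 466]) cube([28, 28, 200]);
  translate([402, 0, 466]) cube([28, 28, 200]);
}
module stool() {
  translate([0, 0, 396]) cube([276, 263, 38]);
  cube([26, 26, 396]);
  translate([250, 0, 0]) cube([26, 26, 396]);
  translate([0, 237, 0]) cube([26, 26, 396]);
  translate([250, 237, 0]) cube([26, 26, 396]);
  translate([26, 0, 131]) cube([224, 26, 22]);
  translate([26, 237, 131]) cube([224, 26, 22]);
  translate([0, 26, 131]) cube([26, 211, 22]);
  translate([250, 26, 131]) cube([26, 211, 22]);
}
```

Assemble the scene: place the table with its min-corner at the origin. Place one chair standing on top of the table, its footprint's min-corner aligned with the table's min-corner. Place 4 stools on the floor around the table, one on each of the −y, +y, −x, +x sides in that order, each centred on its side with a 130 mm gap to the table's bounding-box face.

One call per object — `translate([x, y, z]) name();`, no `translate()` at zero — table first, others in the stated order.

table();
translate([0, 0, 754]) chair();
translate([417, -393, 0]) stool();
translate([417, 909, 0]) stool();
translate([-406, 258, 0]) stool();
translate([1240, 258, 0]) stool();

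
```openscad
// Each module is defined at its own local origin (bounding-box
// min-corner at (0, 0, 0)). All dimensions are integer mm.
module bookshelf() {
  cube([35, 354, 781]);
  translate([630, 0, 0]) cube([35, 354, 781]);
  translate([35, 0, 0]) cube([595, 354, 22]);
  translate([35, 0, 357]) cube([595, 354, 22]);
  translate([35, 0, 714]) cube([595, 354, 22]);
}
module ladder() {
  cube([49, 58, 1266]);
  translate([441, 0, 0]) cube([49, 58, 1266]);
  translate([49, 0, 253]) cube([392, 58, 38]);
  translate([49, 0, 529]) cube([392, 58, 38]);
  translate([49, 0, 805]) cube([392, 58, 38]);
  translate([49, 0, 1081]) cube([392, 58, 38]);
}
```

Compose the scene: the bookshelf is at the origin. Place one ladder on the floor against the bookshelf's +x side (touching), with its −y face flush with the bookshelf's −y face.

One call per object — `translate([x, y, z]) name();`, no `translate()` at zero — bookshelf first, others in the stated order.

bookshelf();
translate([665, 0, 0]) ladder();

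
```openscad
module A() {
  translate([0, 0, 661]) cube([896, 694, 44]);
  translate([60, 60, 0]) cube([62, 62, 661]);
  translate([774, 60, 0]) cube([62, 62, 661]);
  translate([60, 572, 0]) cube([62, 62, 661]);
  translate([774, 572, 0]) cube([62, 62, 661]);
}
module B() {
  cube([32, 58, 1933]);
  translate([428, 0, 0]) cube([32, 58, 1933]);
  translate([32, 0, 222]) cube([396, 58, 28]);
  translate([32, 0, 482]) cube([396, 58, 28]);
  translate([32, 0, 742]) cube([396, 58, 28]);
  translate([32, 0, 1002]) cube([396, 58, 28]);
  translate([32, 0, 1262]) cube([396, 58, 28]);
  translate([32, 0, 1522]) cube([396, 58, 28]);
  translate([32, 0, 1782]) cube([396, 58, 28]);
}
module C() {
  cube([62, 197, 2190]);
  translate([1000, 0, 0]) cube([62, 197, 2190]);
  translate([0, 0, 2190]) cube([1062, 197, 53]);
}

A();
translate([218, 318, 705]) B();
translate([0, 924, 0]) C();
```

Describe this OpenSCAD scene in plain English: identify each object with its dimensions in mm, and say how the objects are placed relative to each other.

A is a rectangular dining table. The top is 896×694×44 mm with its upper surface at z = 705 mm. It stands on four 62×62 mm square legs, each inset 60 mm from the nearest pair of top edges, running from the floor to the underside of the top.

B is a straight ladder. Two 32×58 mm vertical rails, 1933 mm tall, stand 460 mm apart (outside-to-outside) with their front faces coplanar on the −y side. 7 rungs, each 58 mm deep and 28 mm tall, span between the inner faces of the rails, front faces flush with the rails. The lowest rung's underside is at z = 222 mm and rungs are spaced 260 mm apart (underside to underside).

C is a door frame. The clear opening is 938 mm wide and 2190 mm high. Two 62 mm wide jambs, 197 mm deep, stand either side of the opening from the floor to the top of the opening. A 53 mm thick head sits across the top of both jambs, spanning the full outside width of the frame.

The ladder is on top of the table, centred. The door frame is on the floor beside the table on its +y side.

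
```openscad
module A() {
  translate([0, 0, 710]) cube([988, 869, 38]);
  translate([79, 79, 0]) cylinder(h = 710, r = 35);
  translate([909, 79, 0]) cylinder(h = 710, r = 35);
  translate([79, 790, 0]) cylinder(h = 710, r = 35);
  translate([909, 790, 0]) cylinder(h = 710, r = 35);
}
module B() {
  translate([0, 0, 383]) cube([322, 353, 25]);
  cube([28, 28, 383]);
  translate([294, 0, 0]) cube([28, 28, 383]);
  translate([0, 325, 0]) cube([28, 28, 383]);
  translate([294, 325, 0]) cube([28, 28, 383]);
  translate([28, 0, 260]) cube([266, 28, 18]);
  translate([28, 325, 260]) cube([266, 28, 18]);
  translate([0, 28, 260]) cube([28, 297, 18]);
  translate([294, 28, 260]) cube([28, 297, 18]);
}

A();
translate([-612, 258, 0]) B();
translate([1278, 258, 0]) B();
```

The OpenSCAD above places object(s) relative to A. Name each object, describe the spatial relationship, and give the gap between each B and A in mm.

Each stool's nearest face is 290 mm from the table's bounding box.

A is a table. B is a stool. Two stools sit around the table at the −x, +x sides. The gap between each stool and the table is 290 mm.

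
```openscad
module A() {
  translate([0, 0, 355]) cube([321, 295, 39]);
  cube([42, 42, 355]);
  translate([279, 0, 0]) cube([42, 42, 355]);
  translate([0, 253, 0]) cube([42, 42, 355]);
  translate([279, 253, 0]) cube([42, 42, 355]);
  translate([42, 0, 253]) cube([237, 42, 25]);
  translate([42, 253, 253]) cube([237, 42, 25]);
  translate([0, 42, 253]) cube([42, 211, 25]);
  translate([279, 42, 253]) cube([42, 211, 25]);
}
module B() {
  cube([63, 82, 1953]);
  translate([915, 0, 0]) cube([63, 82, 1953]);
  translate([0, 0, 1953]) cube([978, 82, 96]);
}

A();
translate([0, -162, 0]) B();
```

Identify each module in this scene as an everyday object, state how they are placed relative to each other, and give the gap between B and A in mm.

A is a stool. B is a door frame. The door frame is on the floor beside the stool on its −y side. The gap between the door frame and the stool is 80 mm.

The door frame's nearest face is 80 mm from the stool's −y face.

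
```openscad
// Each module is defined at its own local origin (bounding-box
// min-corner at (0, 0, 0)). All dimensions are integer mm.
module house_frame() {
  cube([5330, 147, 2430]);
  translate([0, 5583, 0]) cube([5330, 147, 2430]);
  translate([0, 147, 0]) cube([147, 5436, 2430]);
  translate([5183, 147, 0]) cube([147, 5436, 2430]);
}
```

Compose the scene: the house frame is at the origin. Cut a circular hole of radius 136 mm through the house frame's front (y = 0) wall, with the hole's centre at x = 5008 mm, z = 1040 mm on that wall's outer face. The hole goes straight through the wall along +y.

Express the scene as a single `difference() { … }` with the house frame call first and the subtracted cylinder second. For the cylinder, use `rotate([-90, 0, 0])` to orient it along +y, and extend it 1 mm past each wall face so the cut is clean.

difference() {
  house_frame();
  translate([5008, -1, 1040]) rotate([-90, 0, 0]) cylinder(h = 149, r = 136);
}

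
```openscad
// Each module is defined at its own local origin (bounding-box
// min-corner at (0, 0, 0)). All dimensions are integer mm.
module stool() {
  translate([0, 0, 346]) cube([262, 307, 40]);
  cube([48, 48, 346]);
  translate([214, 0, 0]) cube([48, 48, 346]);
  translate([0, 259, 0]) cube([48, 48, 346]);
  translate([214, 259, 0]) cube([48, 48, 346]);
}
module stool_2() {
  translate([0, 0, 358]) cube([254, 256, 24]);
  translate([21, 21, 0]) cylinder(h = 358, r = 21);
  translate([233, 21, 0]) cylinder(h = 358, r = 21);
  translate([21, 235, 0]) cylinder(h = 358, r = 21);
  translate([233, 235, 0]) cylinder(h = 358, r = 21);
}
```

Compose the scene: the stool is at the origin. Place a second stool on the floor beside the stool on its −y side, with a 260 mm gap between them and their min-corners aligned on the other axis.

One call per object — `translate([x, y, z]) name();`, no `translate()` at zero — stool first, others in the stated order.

stool();
translate([0, -516, 0]) stool_2();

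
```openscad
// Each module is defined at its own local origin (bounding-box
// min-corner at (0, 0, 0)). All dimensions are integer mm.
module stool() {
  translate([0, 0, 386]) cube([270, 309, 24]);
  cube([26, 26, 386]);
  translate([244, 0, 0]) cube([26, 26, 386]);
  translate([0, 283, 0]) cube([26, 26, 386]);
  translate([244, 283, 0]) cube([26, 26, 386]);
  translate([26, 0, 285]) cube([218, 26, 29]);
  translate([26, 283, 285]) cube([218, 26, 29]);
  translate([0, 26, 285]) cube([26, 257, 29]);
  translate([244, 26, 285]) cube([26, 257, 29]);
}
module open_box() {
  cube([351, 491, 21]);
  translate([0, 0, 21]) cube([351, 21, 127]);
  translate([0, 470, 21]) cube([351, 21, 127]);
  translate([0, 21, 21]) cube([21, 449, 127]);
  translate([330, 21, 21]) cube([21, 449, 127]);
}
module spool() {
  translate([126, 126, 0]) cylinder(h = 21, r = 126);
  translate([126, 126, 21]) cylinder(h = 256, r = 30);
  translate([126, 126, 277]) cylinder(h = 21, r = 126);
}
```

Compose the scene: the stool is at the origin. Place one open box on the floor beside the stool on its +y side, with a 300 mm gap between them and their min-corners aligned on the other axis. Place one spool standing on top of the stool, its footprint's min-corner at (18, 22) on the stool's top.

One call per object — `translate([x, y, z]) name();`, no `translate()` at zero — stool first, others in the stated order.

stool();
translate([0, 609, 0]) open_box();
translate([18, 22, 410]) spool();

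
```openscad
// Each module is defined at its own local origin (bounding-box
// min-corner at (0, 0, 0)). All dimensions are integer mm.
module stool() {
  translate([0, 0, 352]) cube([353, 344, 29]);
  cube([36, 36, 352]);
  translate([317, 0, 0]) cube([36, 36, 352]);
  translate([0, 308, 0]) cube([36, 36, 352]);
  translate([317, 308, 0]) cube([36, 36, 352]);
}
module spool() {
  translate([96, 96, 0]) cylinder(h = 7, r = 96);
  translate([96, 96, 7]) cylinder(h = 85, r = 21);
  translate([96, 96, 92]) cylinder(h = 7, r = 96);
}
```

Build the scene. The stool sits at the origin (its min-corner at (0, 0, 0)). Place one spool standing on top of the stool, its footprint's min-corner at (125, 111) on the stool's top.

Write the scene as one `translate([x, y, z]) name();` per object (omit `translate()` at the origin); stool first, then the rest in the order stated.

stool();
translate([125, 111, 381]) spool();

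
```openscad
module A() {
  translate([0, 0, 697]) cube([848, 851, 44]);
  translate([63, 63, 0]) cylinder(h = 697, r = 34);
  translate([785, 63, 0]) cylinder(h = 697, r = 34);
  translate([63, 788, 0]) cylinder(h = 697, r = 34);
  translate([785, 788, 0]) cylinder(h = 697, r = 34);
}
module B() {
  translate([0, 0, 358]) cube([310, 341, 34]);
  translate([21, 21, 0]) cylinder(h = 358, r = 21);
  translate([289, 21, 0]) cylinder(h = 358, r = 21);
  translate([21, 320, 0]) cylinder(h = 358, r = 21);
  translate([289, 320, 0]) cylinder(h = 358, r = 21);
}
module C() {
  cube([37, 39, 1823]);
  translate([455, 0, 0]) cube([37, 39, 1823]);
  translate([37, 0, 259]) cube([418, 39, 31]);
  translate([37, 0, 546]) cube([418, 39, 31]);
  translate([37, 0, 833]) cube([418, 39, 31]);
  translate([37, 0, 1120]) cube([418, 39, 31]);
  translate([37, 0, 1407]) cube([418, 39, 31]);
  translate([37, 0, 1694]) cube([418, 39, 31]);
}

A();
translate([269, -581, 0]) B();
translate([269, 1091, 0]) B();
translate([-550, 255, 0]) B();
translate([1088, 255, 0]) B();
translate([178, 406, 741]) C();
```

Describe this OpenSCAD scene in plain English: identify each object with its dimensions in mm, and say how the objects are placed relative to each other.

A is a table: top 848 mm (x) × 851 mm (y), 44 mm thick, upper face at z = 741 mm, on four round legs of 68 mm diameter, each leg's bounding box inset 29 mm from the nearest pair of top edges, running from z = 0 to the bottom of the top.

B is a simple wooden stool: a rectangular seat 310 mm (x) by 341 mm (y), 34 mm thick, top face at z = 392 mm, on four round legs, each 42 mm in diameter. The legs rest on z = 0, each leg's axis is inset half a diameter from the nearest pair of seat edges (so the leg's bounding box is flush with the corner).

C is a straight ladder. Two 37×39 mm vertical rails, 1823 mm tall, stand 492 mm apart (outside-to-outside) with their front faces coplanar on the −y side. 6 rungs, each 39 mm deep and 31 mm tall, span between the inner faces of the rails, front faces flush with the rails. The lowest rung's underside is at z = 259 mm and rungs are spaced 287 mm apart (underside to underside).

Four stools sit around the table at the −y, +y, −x, +x sides. The ladder is on top of the table, centred.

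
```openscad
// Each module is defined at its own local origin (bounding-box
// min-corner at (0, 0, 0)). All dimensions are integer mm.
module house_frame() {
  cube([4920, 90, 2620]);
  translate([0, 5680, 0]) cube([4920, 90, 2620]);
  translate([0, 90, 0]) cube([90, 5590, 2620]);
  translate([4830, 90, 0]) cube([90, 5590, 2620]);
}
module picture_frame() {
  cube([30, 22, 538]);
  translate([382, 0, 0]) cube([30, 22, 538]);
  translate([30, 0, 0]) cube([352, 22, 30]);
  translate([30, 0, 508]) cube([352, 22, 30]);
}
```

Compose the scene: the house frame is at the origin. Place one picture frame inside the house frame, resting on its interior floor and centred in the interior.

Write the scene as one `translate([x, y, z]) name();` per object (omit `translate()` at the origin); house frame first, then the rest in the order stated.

house_frame();
translate([2254, 2874, 0]) picture_frame();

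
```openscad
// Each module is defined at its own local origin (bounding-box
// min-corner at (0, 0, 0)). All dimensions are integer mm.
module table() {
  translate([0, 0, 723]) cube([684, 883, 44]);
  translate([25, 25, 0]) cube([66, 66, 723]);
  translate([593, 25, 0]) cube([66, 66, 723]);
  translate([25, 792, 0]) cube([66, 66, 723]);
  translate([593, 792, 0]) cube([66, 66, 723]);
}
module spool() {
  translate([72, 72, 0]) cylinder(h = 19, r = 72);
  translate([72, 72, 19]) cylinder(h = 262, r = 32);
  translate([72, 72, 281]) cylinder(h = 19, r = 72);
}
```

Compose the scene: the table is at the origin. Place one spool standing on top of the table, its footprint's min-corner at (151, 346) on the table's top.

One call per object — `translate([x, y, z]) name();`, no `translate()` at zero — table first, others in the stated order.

table();
translate([151, 346, 767]) spool();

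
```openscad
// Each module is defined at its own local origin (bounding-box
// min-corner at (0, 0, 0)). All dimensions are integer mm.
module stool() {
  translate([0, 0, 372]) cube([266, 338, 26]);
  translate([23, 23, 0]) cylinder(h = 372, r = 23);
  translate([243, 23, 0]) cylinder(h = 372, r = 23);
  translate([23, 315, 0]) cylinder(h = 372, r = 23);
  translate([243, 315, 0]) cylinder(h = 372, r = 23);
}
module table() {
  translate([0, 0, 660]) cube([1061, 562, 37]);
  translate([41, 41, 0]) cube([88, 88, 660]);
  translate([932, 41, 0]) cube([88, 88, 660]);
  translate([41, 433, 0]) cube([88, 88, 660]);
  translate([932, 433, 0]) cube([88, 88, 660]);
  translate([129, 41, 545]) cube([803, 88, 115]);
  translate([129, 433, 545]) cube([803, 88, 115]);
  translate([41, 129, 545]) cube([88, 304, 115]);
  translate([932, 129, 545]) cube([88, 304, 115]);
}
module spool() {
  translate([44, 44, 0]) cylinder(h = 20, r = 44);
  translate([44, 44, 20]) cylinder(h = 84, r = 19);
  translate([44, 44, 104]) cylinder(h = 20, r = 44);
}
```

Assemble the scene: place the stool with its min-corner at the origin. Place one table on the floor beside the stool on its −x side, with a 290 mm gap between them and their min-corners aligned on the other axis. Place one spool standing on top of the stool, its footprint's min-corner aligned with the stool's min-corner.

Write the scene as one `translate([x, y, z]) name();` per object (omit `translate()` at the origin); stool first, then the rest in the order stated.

stool();
translate([-1351, 0, 0]) table();
translate([0, 0, 398]) spool();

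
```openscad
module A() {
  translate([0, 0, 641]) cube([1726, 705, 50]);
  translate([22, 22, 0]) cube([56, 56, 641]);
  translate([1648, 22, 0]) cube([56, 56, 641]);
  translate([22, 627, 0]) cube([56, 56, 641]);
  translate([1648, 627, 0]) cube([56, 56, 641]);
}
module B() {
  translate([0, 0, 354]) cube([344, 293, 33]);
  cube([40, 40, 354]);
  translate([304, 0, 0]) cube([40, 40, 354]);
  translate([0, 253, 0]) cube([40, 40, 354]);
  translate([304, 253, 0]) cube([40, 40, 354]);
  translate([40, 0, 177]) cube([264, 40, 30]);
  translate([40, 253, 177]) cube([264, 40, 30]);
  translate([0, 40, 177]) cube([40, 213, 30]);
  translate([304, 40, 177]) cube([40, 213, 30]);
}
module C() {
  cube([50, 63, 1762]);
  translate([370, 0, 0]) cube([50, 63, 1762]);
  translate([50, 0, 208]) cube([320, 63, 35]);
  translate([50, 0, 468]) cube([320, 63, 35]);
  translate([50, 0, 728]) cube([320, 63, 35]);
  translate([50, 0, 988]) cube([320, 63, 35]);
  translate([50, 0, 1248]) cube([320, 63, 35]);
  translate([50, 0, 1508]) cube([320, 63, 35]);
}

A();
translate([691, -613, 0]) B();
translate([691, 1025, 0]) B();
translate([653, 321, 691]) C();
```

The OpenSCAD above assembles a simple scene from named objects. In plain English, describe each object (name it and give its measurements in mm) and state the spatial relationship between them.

A is a table: top 1726 mm (x) × 705 mm (y), 50 mm thick, upper face at z = 691 mm, on four 56×56 mm square legs, each inset 22 mm from the nearest pair of top edges, running from z = 0 to the bottom of the top.

B is a simple wooden stool: a rectangular seat 344 mm (x) by 293 mm (y), 33 mm thick, top face at z = 387 mm, on four square legs, each 40×40 mm in cross-section. The legs rest on z = 0, each flush with a corner of the seat. Four stretchers, 40 mm wide and 30 mm tall, connect adjacent legs with their undersides at z = 177 mm, each running between the inner faces of the legs it joins and aligned with the legs' outer faces on the other axis.

C is a wooden ladder with two side rails of 50×63 mm section and 1762 mm height, set 420 mm apart overall. Between them run 6 rectangular rungs (63 mm deep, 35 mm thick), front faces flush with the rails' −y face. The bottom of the first rung is 208 mm above the floor and each subsequent rung is 260 mm higher than the one below.

Two stools sit around the table at the −y, +y sides. The ladder is on top of the table, centred.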